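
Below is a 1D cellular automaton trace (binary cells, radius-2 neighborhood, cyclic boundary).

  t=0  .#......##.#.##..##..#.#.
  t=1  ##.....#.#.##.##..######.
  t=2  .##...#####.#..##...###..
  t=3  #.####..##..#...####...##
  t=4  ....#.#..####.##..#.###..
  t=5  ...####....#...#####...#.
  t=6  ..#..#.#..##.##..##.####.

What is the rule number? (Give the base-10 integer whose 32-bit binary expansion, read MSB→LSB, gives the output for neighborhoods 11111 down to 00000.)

3275111484

  [31] ##### => #  t=1,i=20
  [30] ####. => #  t=1,i=22
  [29] ###.# => .  t=1,i=23
  [28] ###.. => .  t=2,i=22
  [27] ##.## => .  t=1,i=13
  [26] ##.#. => .  t=0,i=10
  [25] ##..# => #  t=0,i=15
  [24] ##... => #  t=1,i=2
  [23] #.### => .  t=3,i=2
  [22] #.##. => .  t=0,i=13
  [21] #.#.# => #  t=0,i=11
  [20] #.#.. => #  t=0,i=23
  [19] #..## => .  t=0,i=16
  [18] #..#. => #  t=0,i=0
  [17] #...# => #  t=2,i=4
  [16] #.... => .  t=0,i=3
  [15] .#### => .  t=1,i=19
  [14] .###. => .  t=2,i=21
  [13] .##.# => #  t=0,i=9
  [12] .##.. => #  t=0,i=14
  [11] .#.## => #  t=0,i=12
  [10] .#.#. => #  t=0,i=22
  [9] .#..# => .  t=0,i=24
  [8] .#... => .  t=0,i=2
  [7] ..### => .  t=1,i=18
  [6] ..##. => .  t=0,i=8
  [5] ..#.# => #  t=0,i=21
  [4] ..#.. => #  t=0,i=1
  [3] ...## => #  t=0,i=7
  [2] ...#. => #  t=1,i=6
  [1] ....# => .  t=0,i=6
  [0] ..... => .  t=0,i=4
  bits 11000011001101100011110000111100 = 3275111484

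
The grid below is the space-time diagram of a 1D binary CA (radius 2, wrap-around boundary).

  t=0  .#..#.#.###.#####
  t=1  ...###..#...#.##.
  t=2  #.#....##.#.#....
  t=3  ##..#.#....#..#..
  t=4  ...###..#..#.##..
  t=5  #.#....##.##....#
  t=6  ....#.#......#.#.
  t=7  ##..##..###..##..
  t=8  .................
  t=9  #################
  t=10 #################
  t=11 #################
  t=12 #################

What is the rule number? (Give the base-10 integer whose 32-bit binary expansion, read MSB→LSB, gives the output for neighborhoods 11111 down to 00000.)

  [31] ##### => #  t=0,i=14
  [30] ####. => #  t=0,i=15
  [29] ###.# => .  t=0,i=10
  [28] ###.. => .  t=1,i=5
  [27] ##.## => .  t=0,i=11
  [26] ##.#. => .  t=0,i=0
  [25] ##..# => .  t=1,i=6
  [24] ##... => .  t=1,i=16
  [23] #.### => #  t=0,i=8
  [22] #.##. => .  t=1,i=14
  [21] #.#.# => .  t=0,i=6
  [20] #.#.. => .  t=0,i=1
  [19] #..## => .  t=3,i=16
  [18] #..#. => #  t=0,i=3
  [17] #...# => #  t=1,i=10
  [16] #.... => #  t=1,i=0
  [15] .#### => .  t=0,i=13
  [14] .###. => .  t=0,i=9
  [13] .##.# => .  t=2,i=8
  [12] .##.. => .  t=1,i=15
  [11] .#.## => .  t=0,i=7
  [10] .#.#. => #  t=0,i=5
  [9] .#..# => .  t=0,i=2
  [8] .#... => .  t=1,i=9
  [7] ..### => .  t=1,i=3
  [6] ..##. => .  t=2,i=7
  [5] ..#.# => #  t=0,i=4
  [4] ..#.. => #  t=1,i=8
  [3] ...## => #  t=1,i=2
  [2] ...#. => .  t=1,i=11
  [1] ....# => .  t=1,i=1
  [0] ..... => #  t=4,i=0
  bits 11000000100001110000010000111001 = 3230073913

3230073913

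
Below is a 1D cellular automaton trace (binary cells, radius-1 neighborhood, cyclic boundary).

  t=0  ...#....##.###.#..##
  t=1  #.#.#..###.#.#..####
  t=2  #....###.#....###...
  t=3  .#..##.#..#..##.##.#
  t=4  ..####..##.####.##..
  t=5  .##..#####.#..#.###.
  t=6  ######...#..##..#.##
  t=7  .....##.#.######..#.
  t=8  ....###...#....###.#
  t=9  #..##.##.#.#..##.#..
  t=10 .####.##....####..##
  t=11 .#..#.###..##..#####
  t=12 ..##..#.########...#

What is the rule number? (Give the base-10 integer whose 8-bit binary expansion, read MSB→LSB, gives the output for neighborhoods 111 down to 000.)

  ###|.  b7=0 t=0,i=12
  ##.|#  b6=1 t=0,i=9
  #.#|.  b5=0 t=0,i=10
  #..|#  b4=1 t=0,i=0
  .##|#  b3=1 t=0,i=8
  .#.|.  b2=0 t=0,i=3
  ..#|#  b1=1 t=0,i=2
  ...|.  b0=0 t=0,i=1
  bits 01011010 = 90

90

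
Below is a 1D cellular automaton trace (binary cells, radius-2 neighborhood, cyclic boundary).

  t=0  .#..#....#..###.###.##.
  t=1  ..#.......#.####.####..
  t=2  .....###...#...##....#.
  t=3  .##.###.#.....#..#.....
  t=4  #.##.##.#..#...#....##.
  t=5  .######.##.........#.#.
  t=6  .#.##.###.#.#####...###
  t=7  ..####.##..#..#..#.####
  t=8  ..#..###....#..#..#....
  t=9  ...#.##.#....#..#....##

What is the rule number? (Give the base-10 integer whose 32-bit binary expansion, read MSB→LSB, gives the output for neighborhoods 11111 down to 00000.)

2840620681

  [31] ##### => #  t=5,i=3
  [30] ####. => .  t=1,i=14
  [29] ###.# => #  t=0,i=14
  [28] ###.. => .  t=1,i=20
  [27] ##.## => #  t=0,i=15
  [26] ##.#. => .  t=3,i=7
  [25] ##..# => .  t=0,i=22
  [24] ##... => #  t=1,i=21
  [23] #.### => .  t=0,i=16
  [22] #.##. => #  t=0,i=20
  [21] #.#.# => .  t=4,i=0
  [20] #.#.. => #  t=3,i=8
  [19] #..## => .  t=0,i=11
  [18] #..#. => .  t=0,i=0
  [17] #...# => .  t=2,i=9
  [16] #.... => .  t=0,i=6
  [15] .#### => .  t=1,i=13
  [14] .###. => #  t=0,i=13
  [13] .##.# => #  t=3,i=2
  [12] .##.. => .  t=0,i=21
  [11] .#.## => #  t=1,i=11
  [10] .#.#. => #  t=5,i=20
  [9] .#..# => #  t=0,i=2
  [8] .#... => .  t=0,i=5
  [7] ..### => #  t=0,i=12
  [6] ..##. => .  t=2,i=15
  [5] ..#.# => .  t=1,i=10
  [4] ..#.. => .  t=0,i=1
  [3] ...## => #  t=2,i=4
  [2] ...#. => .  t=0,i=8
  [1] ....# => .  t=0,i=7
  [0] ..... => #  t=1,i=5
  bits 10101001010100000110111010001001 = 2840620681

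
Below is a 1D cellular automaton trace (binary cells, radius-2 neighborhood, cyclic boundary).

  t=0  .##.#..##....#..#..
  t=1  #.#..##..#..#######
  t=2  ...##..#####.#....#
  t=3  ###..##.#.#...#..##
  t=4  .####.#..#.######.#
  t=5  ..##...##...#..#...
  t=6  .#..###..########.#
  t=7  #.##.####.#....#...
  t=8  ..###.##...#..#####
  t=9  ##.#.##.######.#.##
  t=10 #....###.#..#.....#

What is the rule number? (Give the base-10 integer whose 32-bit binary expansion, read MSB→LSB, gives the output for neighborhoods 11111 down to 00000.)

  nb #####: next=.  (t=1,i=14, bit31=0)
  nb ####.: next=#  (t=1,i=18, bit30=1)
  nb ###.#: next=.  (t=1,i=0, bit29=0)
  nb ###..: next=#  (t=3,i=2, bit28=1)
  nb ##.##: next=#  (t=7,i=4, bit27=1)
  nb ##.#.: next=.  (t=0,i=3, bit26=0)
  nb ##..#: next=#  (t=1,i=7, bit25=1)
  nb ##...: next=#  (t=0,i=9, bit24=1)
  nb #.###: next=.  (t=4,i=1, bit23=0)
  nb #.##.: next=#  (t=7,i=2, bit22=1)
  nb #.#.#: next=.  (t=3,i=8, bit21=0)
  nb #.#..: next=.  (t=0,i=4, bit20=0)
  nb #..##: next=#  (t=0,i=6, bit19=1)
  nb #..#.: next=#  (t=0,i=15, bit18=1)
  nb #...#: next=#  (t=0,i=18, bit17=1)
  nb #....: next=.  (t=0,i=10, bit16=0)
  nb .####: next=#  (t=1,i=13, bit15=1)
  nb .###.: next=#  (t=6,i=5, bit14=1)
  nb .##.#: next=#  (t=0,i=2, bit13=1)
  nb .##..: next=.  (t=0,i=8, bit12=0)
  nb .#.##: next=.  (t=4,i=0, bit11=0)
  nb .#.#.: next=#  (t=3,i=9, bit10=1)
  nb .#..#: next=#  (t=0,i=5, bit9=1)
  nb .#...: next=#  (t=0,i=17, bit8=1)
  nb ..###: next=.  (t=1,i=12, bit7=0)
  nb ..##.: next=.  (t=0,i=1, bit6=0)
  nb ..#.#: next=.  (t=4,i=9, bit5=0)
  nb ..#..: next=#  (t=0,i=13, bit4=1)
  nb ...##: next=#  (t=0,i=0, bit3=1)
  nb ...#.: next=#  (t=0,i=12, bit2=1)
  nb ....#: next=.  (t=0,i=11, bit1=0)
  nb .....: next=#  (t=5,i=18, bit0=1)
  bits 01011011010011101110011100011101 = 1531897629

1531897629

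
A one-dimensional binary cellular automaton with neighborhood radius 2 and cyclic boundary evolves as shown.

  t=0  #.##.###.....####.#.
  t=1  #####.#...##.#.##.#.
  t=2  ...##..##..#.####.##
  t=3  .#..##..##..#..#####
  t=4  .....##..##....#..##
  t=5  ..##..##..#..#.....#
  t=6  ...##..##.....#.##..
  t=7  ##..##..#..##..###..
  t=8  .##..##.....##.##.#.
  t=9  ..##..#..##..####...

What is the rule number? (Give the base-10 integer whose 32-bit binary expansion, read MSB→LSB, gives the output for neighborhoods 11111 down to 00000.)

1784838531

  nb #####: next=.  (t=1,i=2, bit31=0)
  nb ####.: next=#  (t=0,i=15, bit30=1)
  nb ###.#: next=#  (t=0,i=16, bit29=1)
  nb ###..: next=.  (t=0,i=7, bit28=0)
  nb ##.##: next=#  (t=0,i=4, bit27=1)
  nb ##.#.: next=.  (t=0,i=17, bit26=0)
  nb ##..#: next=#  (t=2,i=5, bit25=1)
  nb ##...: next=.  (t=0,i=8, bit24=0)
  nb #.###: next=.  (t=0,i=5, bit23=0)
  nb #.##.: next=#  (t=0,i=2, bit22=1)
  nb #.#.#: next=#  (t=0,i=0, bit21=1)
  nb #.#..: next=.  (t=1,i=6, bit20=0)
  nb #..##: next=.  (t=2,i=6, bit19=0)
  nb #..#.: next=.  (t=2,i=10, bit18=0)
  nb #...#: next=#  (t=1,i=8, bit17=1)
  nb #....: next=.  (t=0,i=9, bit16=0)
  nb .####: next=.  (t=0,i=14, bit15=0)
  nb .###.: next=#  (t=0,i=6, bit14=1)
  nb .##.#: next=#  (t=0,i=3, bit13=1)
  nb .##..: next=#  (t=2,i=4, bit12=1)
  nb .#.##: next=#  (t=0,i=1, bit11=1)
  nb .#.#.: next=.  (t=0,i=19, bit10=0)
  nb .#..#: next=.  (t=3,i=2, bit9=0)
  nb .#...: next=#  (t=1,i=7, bit8=1)
  nb ..###: next=#  (t=0,i=13, bit7=1)
  nb ..##.: next=.  (t=1,i=10, bit6=0)
  nb ..#.#: next=.  (t=2,i=11, bit5=0)
  nb ..#..: next=.  (t=3,i=12, bit4=0)
  nb ...##: next=.  (t=0,i=12, bit3=0)
  nb ...#.: next=.  (t=4,i=14, bit2=0)
  nb ....#: next=#  (t=0,i=11, bit1=1)
  nb .....: next=#  (t=0,i=10, bit0=1)
  bits 01101010011000100111100110000011 = 1784838531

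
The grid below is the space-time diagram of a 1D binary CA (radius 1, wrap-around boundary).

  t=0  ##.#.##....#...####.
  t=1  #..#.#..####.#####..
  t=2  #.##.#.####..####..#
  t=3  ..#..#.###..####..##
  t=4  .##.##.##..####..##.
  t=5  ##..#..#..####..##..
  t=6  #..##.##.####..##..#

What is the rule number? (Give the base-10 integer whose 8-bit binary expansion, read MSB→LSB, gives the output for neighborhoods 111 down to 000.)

143

  ###|#  b7=1 t=0,i=16
  ##.|.  b6=0 t=0,i=1
  #.#|.  b5=0 t=0,i=2
  #..|.  b4=0 t=0,i=7
  .##|#  b3=1 t=0,i=0
  .#.|#  b2=1 t=0,i=3
  ..#|#  b1=1 t=0,i=10
  ...|#  b0=1 t=0,i=8
  bits 10001111 = 143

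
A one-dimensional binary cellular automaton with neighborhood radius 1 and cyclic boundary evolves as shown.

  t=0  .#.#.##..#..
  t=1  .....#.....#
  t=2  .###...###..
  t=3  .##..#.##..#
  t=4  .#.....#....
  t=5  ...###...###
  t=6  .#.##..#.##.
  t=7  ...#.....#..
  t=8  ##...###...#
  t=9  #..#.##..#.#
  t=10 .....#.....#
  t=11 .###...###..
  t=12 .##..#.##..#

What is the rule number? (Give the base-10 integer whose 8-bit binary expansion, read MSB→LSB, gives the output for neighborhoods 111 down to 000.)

  [7] ### => #  t=2,i=2
  [6] ##. => .  t=0,i=6
  [5] #.# => .  t=0,i=2
  [4] #.. => .  t=0,i=7
  [3] .## => #  t=0,i=5
  [2] .#. => .  t=0,i=1
  [1] ..# => .  t=0,i=0
  [0] ... => #  t=0,i=11
  bits 10001001 = 137

137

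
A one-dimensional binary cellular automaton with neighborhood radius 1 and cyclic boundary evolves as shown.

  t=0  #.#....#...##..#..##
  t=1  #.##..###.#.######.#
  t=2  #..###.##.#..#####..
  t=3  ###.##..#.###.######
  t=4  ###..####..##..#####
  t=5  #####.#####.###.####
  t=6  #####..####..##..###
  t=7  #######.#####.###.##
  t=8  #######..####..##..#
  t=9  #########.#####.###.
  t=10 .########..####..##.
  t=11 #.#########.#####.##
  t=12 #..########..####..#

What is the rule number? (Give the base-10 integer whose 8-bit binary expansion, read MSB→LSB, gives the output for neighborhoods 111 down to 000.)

  ### -> #   bit 7 = 1  t=0,i=19
  ##. -> #   bit 6 = 1  t=0,i=0
  #.# -> .   bit 5 = 0  t=0,i=1
  #.. -> #   bit 4 = 1  t=0,i=3
  .## -> .   bit 3 = 0  t=0,i=11
  .#. -> #   bit 2 = 1  t=0,i=2
  ..# -> #   bit 1 = 1  t=0,i=6
  ... -> .   bit 0 = 0  t=0,i=4
  bits 11010110 = 214

214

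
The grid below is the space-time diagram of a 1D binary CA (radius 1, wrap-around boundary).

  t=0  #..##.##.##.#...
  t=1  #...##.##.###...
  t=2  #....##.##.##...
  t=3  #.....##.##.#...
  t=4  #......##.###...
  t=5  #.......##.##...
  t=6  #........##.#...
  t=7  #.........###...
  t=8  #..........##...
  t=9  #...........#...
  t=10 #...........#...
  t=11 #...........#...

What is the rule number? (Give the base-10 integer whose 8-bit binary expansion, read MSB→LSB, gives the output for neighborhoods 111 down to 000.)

228

  [7] ### => #  t=1,i=11
  [6] ##. => #  t=0,i=4
  [5] #.# => #  t=0,i=5
  [4] #.. => .  t=0,i=1
  [3] .## => .  t=0,i=3
  [2] .#. => #  t=0,i=0
  [1] ..# => .  t=0,i=2
  [0] ... => .  t=0,i=14
  bits 11100100 = 228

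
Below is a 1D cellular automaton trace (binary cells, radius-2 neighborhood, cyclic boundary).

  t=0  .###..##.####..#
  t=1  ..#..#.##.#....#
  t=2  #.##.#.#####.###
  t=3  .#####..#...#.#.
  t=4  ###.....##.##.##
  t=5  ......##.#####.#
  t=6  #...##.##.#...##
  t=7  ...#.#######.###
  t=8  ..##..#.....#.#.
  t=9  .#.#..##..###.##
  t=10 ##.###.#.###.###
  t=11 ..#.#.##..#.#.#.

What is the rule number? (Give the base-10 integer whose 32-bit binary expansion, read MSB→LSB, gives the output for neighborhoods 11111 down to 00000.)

209253310

  nb #####: next=.  (t=2,i=9, bit31=0)
  nb ####.: next=.  (t=0,i=11, bit30=0)
  nb ###.#: next=.  (t=2,i=0, bit29=0)
  nb ###..: next=.  (t=0,i=3, bit28=0)
  nb ##.##: next=#  (t=0,i=8, bit27=1)
  nb ##.#.: next=#  (t=1,i=9, bit26=1)
  nb ##..#: next=.  (t=0,i=4, bit25=0)
  nb ##...: next=.  (t=4,i=3, bit24=0)
  nb #.###: next=.  (t=0,i=1, bit23=0)
  nb #.##.: next=#  (t=1,i=7, bit22=1)
  nb #.#.#: next=#  (t=2,i=5, bit21=1)
  nb #.#..: next=#  (t=1,i=10, bit20=1)
  nb #..##: next=#  (t=0,i=5, bit19=1)
  nb #..#.: next=.  (t=0,i=14, bit18=0)
  nb #...#: next=.  (t=3,i=10, bit17=0)
  nb #....: next=.  (t=1,i=12, bit16=0)
  nb .####: next=#  (t=0,i=10, bit15=1)
  nb .###.: next=#  (t=0,i=2, bit14=1)
  nb .##.#: next=#  (t=0,i=7, bit13=1)
  nb .##..: next=#  (t=8,i=3, bit12=1)
  nb .#.##: next=.  (t=0,i=0, bit11=0)
  nb .#.#.: next=.  (t=3,i=13, bit10=0)
  nb .#..#: next=#  (t=1,i=0, bit9=1)
  nb .#...: next=#  (t=1,i=11, bit8=1)
  nb ..###: next=#  (t=3,i=1, bit7=1)
  nb ..##.: next=.  (t=0,i=6, bit6=0)
  nb ..#.#: next=#  (t=0,i=15, bit5=1)
  nb ..#..: next=#  (t=1,i=2, bit4=1)
  nb ...##: next=#  (t=4,i=7, bit3=1)
  nb ...#.: next=#  (t=1,i=14, bit2=1)
  nb ....#: next=#  (t=1,i=13, bit1=1)
  nb .....: next=.  (t=4,i=5, bit0=0)
  bits 00001100011110001111001110111110 = 209253310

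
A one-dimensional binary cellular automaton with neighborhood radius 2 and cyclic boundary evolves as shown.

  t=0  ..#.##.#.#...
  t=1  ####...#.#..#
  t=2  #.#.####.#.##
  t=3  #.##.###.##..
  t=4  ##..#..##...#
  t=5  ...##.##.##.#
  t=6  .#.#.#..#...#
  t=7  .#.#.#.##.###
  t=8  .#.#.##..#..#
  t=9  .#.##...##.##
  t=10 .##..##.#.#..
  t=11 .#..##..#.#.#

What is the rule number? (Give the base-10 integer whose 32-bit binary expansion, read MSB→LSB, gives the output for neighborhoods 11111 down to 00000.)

  #####|.  b31=0 t=1,i=1
  ####.|#  b30=1 t=1,i=2
  ###.#|#  b29=1 t=2,i=0
  ###..|.  b28=0 t=1,i=3
  ##.##|#  b27=1 t=3,i=4
  ##.#.|.  b26=0 t=0,i=6
  ##..#|.  b25=0 t=3,i=11
  ##...|#  b24=1 t=1,i=4
  #.###|.  b23=0 t=2,i=4
  #.##.|.  b22=0 t=0,i=4
  #.#.#|#  b21=1 t=0,i=7
  #.#..|#  b20=1 t=0,i=9
  #..##|#  b19=1 t=1,i=11
  #..#.|#  b18=1 t=3,i=12
  #...#|#  b17=1 t=1,i=5
  #....|.  b16=0 t=0,i=11
  .####|#  b15=1 t=1,i=0
  .###.|.  b14=0 t=2,i=12
  .##.#|.  b13=0 t=0,i=5
  .##..|.  b12=0 t=3,i=10
  .#.##|#  b11=1 t=0,i=3
  .#.#.|.  b10=0 t=0,i=8
  .#..#|.  b9=0 t=1,i=10
  .#...|.  b8=0 t=0,i=10
  ..###|#  b7=1 t=1,i=12
  ..##.|#  b6=1 t=4,i=7
  ..#.#|#  b5=1 t=0,i=2
  ..#..|#  b4=1 t=4,i=4
  ...##|.  b3=0 t=4,i=11
  ...#.|#  b2=1 t=0,i=1
  ....#|#  b1=1 t=0,i=0
  .....|#  b0=1 t=0,i=12
  bits 01101001001111101000100011110111 = 1765705975

1765705975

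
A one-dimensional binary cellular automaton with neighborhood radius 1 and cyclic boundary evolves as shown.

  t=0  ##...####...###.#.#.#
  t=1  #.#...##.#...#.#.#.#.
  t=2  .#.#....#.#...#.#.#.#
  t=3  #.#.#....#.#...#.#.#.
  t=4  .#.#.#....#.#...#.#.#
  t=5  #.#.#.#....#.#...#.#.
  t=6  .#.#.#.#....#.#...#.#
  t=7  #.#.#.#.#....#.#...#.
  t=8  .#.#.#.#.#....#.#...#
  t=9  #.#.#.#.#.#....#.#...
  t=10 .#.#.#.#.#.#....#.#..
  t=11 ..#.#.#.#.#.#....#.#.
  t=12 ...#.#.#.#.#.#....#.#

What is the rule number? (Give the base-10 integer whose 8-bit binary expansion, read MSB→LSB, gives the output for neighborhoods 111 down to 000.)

  ###|#  b7=1 t=0,i=0
  ##.|.  b6=0 t=0,i=1
  #.#|#  b5=1 t=0,i=15
  #..|#  b4=1 t=0,i=2
  .##|.  b3=0 t=0,i=5
  .#.|.  b2=0 t=0,i=16
  ..#|.  b1=0 t=0,i=4
  ...|.  b0=0 t=0,i=3
  bits 10110000 = 176

176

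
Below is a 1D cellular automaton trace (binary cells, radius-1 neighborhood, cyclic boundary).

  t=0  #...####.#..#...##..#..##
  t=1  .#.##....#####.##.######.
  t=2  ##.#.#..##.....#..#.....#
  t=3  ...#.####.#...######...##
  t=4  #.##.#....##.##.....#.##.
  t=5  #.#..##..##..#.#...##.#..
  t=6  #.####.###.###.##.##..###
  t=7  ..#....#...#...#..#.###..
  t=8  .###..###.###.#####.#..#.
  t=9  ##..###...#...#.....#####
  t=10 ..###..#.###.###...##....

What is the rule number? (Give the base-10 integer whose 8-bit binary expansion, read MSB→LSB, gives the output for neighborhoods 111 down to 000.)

30

  [7] ### => .  t=0,i=5
  [6] ##. => .  t=0,i=0
  [5] #.# => .  t=0,i=8
  [4] #.. => #  t=0,i=1
  [3] .## => #  t=0,i=4
  [2] .#. => #  t=0,i=9
  [1] ..# => #  t=0,i=3
  [0] ... => .  t=0,i=2
  bits 00011110 = 30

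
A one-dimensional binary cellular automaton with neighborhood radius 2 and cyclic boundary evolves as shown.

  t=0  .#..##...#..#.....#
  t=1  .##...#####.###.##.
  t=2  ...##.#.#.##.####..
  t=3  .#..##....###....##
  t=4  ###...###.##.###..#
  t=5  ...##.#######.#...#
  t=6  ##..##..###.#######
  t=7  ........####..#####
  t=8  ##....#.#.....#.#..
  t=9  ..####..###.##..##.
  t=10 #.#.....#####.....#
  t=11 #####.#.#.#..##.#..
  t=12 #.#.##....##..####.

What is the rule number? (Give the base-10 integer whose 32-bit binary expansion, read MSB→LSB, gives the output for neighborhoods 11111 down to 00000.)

  #####|#  b31=1 t=1,i=8
  ####.|.  b30=0 t=1,i=9
  ###.#|#  b29=1 t=1,i=10
  ###..|.  b28=0 t=2,i=16
  ##.##|#  b27=1 t=1,i=11
  ##.#.|#  b26=1 t=2,i=5
  ##..#|.  b25=0 t=1,i=18
  ##...|#  b24=1 t=0,i=6
  #.###|.  b23=0 t=1,i=12
  #.##.|#  b22=1 t=1,i=16
  #.#.#|.  b21=0 t=2,i=6
  #.#..|#  b20=1 t=0,i=1
  #..##|.  b19=0 t=0,i=3
  #..#.|.  b18=0 t=0,i=11
  #...#|#  b17=1 t=0,i=7
  #....|#  b16=1 t=0,i=14
  .####|.  b15=0 t=1,i=7
  .###.|#  b14=1 t=1,i=13
  .##.#|#  b13=1 t=2,i=4
  .##..|.  b12=0 t=0,i=5
  .#.##|.  b11=0 t=2,i=9
  .#.#.|.  b10=0 t=0,i=0
  .#..#|#  b9=1 t=0,i=2
  .#...|#  b8=1 t=0,i=13
  ..###|#  b7=1 t=1,i=6
  ..##.|.  b6=0 t=0,i=4
  ..#.#|.  b5=0 t=0,i=18
  ..#..|#  b4=1 t=0,i=9
  ...##|.  b3=0 t=1,i=5
  ...#.|#  b2=1 t=0,i=8
  ....#|#  b1=1 t=0,i=16
  .....|.  b0=0 t=0,i=15
  bits 10101101010100110110001110010110 = 2907923350

2907923350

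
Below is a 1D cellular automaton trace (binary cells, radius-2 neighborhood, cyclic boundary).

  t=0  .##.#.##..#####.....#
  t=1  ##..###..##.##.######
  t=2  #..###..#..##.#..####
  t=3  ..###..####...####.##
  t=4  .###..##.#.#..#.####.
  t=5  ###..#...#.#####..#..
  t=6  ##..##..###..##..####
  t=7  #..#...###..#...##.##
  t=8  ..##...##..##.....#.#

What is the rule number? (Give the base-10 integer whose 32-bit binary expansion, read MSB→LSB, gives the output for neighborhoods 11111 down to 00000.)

3917302455

  ##### -> #   bit 31 = 1  t=0,i=12
  ####. -> #   bit 30 = 1  t=0,i=13
  ###.# -> #   bit 29 = 1  t=3,i=17
  ###.. -> .   bit 28 = 0  t=0,i=14
  ##.## -> #   bit 27 = 1  t=1,i=11
  ##.#. -> .   bit 26 = 0  t=0,i=3
  ##..# -> .   bit 25 = 0  t=0,i=8
  ##... -> #   bit 24 = 1  t=0,i=15
  #.### -> .   bit 23 = 0  t=1,i=15
  #.##. -> #   bit 22 = 1  t=0,i=1
  #.#.# -> #   bit 21 = 1  t=0,i=4
  #.#.. -> #   bit 20 = 1  t=2,i=14
  #..## -> #   bit 19 = 1  t=0,i=9
  #..#. -> #   bit 18 = 1  t=2,i=7
  #...# -> .   bit 17 = 0  t=3,i=12
  #.... -> #   bit 16 = 1  t=0,i=16
  .#### -> .   bit 15 = 0  t=0,i=11
  .###. -> #   bit 14 = 1  t=1,i=5
  .##.# -> .   bit 13 = 0  t=0,i=2
  .##.. -> .   bit 12 = 0  t=0,i=7
  .#.## -> #   bit 11 = 1  t=0,i=0
  .#.#. -> .   bit 10 = 0  t=4,i=10
  .#..# -> #   bit 9 = 1  t=2,i=9
  .#... -> .   bit 8 = 0  t=5,i=6
  ..### -> #   bit 7 = 1  t=0,i=10
  ..##. -> .   bit 6 = 0  t=1,i=9
  ..#.# -> #   bit 5 = 1  t=0,i=20
  ..#.. -> #   bit 4 = 1  t=2,i=8
  ...## -> .   bit 3 = 0  t=3,i=13
  ...#. -> #   bit 2 = 1  t=0,i=19
  ....# -> #   bit 1 = 1  t=0,i=18
  ..... -> #   bit 0 = 1  t=0,i=17
  bits 11101001011111010100101010110111 = 3917302455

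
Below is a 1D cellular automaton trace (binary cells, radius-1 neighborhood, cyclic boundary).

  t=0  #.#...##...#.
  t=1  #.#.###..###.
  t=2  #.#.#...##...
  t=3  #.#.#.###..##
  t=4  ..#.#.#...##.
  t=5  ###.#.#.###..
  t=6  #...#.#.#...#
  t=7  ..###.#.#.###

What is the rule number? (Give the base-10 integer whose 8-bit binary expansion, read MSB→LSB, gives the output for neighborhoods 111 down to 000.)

15

  nb ###: next=.  (t=1,i=5, bit7=0)
  nb ##.: next=.  (t=0,i=7, bit6=0)
  nb #.#: next=.  (t=0,i=1, bit5=0)
  nb #..: next=.  (t=0,i=3, bit4=0)
  nb .##: next=#  (t=0,i=6, bit3=1)
  nb .#.: next=#  (t=0,i=0, bit2=1)
  nb ..#: next=#  (t=0,i=5, bit1=1)
  nb ...: next=#  (t=0,i=4, bit0=1)
  bits 00001111 = 15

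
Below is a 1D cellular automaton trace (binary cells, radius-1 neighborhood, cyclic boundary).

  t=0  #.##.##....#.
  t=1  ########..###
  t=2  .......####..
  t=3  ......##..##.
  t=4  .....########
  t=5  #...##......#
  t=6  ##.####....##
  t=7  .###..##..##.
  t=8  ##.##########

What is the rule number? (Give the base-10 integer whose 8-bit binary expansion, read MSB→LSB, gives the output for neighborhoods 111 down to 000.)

  nb ###: next=.  (t=1,i=0, bit7=0)
  nb ##.: next=#  (t=0,i=3, bit6=1)
  nb #.#: next=#  (t=0,i=1, bit5=1)
  nb #..: next=#  (t=0,i=7, bit4=1)
  nb .##: next=#  (t=0,i=2, bit3=1)
  nb .#.: next=#  (t=0,i=0, bit2=1)
  nb ..#: next=#  (t=0,i=10, bit1=1)
  nb ...: next=.  (t=0,i=8, bit0=0)
  bits 01111110 = 126

126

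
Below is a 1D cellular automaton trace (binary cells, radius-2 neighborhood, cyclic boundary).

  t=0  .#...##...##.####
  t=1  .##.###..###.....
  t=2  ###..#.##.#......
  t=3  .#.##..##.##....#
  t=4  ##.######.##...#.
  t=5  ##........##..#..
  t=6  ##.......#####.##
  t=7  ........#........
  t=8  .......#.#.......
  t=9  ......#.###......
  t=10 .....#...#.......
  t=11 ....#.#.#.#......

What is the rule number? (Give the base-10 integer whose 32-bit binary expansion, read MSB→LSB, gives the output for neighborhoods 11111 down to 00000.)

41711436

  [31] ##### => .  t=4,i=5
  [30] ####. => .  t=0,i=15
  [29] ###.# => .  t=0,i=16
  [28] ###.. => .  t=1,i=6
  [27] ##.## => .  t=0,i=12
  [26] ##.#. => .  t=0,i=0
  [25] ##..# => #  t=1,i=7
  [24] ##... => .  t=0,i=7
  [23] #.### => .  t=0,i=13
  [22] #.##. => #  t=2,i=7
  [21] #.#.# => #  t=3,i=1
  [20] #.#.. => #  t=0,i=1
  [19] #..## => #  t=1,i=8
  [18] #..#. => #  t=2,i=4
  [17] #...# => .  t=0,i=3
  [16] #.... => .  t=1,i=13
  [15] .#### => .  t=0,i=14
  [14] .###. => #  t=1,i=5
  [13] .##.# => #  t=0,i=11
  [12] .##.. => #  t=0,i=6
  [11] .#.## => .  t=2,i=6
  [10] .#.#. => #  t=3,i=0
  [9] .#..# => #  t=5,i=15
  [8] .#... => #  t=0,i=2
  [7] ..### => .  t=1,i=9
  [6] ..##. => #  t=0,i=5
  [5] ..#.# => .  t=2,i=5
  [4] ..#.. => .  t=5,i=14
  [3] ...## => #  t=0,i=4
  [2] ...#. => #  t=3,i=15
  [1] ....# => .  t=1,i=16
  [0] ..... => .  t=1,i=14
  bits 00000010011111000111011101001100 = 41711436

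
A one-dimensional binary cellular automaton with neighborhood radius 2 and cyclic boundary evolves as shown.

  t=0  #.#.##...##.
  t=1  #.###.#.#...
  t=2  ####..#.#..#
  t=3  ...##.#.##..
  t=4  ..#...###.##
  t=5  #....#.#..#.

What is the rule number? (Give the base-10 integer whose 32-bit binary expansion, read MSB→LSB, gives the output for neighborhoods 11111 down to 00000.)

334580268

  #####|.  b31=0 t=2,i=1
  ####.|.  b30=0 t=2,i=2
  ###.#|.  b29=0 t=1,i=4
  ###..|#  b28=1 t=2,i=3
  ##.##|.  b27=0 t=4,i=9
  ##.#.|.  b26=0 t=0,i=11
  ##..#|#  b25=1 t=2,i=4
  ##...|#  b24=1 t=0,i=6
  #.###|#  b23=1 t=1,i=2
  #.##.|#  b22=1 t=0,i=4
  #.#.#|#  b21=1 t=0,i=0
  #.#..|#  b20=1 t=1,i=8
  #..##|.  b19=0 t=2,i=10
  #..#.|.  b18=0 t=2,i=5
  #...#|.  b17=0 t=0,i=7
  #....|#  b16=1 t=3,i=11
  .####|.  b15=0 t=2,i=0
  .###.|#  b14=1 t=1,i=3
  .##.#|.  b13=0 t=0,i=10
  .##..|.  b12=0 t=0,i=5
  .#.##|#  b11=1 t=0,i=3
  .#.#.|.  b10=0 t=0,i=1
  .#..#|#  b9=1 t=2,i=9
  .#...|.  b8=0 t=1,i=9
  ..###|.  b7=0 t=2,i=11
  ..##.|.  b6=0 t=0,i=9
  ..#.#|#  b5=1 t=1,i=0
  ..#..|.  b4=0 t=4,i=2
  ...##|#  b3=1 t=0,i=8
  ...#.|#  b2=1 t=1,i=11
  ....#|.  b1=0 t=3,i=1
  .....|.  b0=0 t=3,i=0
  bits 00010011111100010100101000101100 = 334580268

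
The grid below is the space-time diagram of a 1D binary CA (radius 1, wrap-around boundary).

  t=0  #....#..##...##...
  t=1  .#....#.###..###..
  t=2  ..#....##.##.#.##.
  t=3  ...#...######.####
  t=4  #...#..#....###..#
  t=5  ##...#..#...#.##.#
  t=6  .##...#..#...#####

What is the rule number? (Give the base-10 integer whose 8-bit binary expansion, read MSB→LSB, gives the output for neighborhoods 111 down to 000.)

120

  [7] ### => .  t=1,i=9
  [6] ##. => #  t=0,i=9
  [5] #.# => #  t=1,i=7
  [4] #.. => #  t=0,i=1
  [3] .## => #  t=0,i=8
  [2] .#. => .  t=0,i=0
  [1] ..# => .  t=0,i=4
  [0] ... => .  t=0,i=2
  bits 01111000 = 120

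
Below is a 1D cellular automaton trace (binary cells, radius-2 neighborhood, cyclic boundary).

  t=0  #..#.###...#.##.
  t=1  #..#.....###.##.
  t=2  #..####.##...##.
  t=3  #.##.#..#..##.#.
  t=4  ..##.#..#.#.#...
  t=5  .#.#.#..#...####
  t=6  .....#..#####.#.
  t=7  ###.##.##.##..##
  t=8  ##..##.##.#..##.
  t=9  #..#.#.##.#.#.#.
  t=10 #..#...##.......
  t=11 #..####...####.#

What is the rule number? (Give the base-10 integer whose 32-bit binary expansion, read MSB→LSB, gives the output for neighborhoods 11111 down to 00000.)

  [31] ##### => #  t=6,i=10
  [30] ####. => #  t=2,i=5
  [29] ###.# => .  t=1,i=11
  [28] ###.. => .  t=0,i=7
  [27] ##.## => .  t=1,i=12
  [26] ##.#. => .  t=0,i=15
  [25] ##..# => .  t=7,i=12
  [24] ##... => .  t=0,i=8
  [23] #.### => .  t=0,i=5
  [22] #.##. => #  t=0,i=13
  [21] #.#.# => .  t=3,i=0
  [20] #.#.. => #  t=0,i=0
  [19] #..## => #  t=2,i=2
  [18] #..#. => .  t=0,i=2
  [17] #...# => #  t=0,i=9
  [16] #.... => #  t=1,i=5
  [15] .#### => .  t=2,i=4
  [14] .###. => .  t=0,i=6
  [13] .##.# => #  t=0,i=14
  [12] .##.. => .  t=2,i=9
  [11] .#.## => .  t=0,i=4
  [10] .#.#. => .  t=3,i=15
  [9] .#..# => .  t=0,i=1
  [8] .#... => #  t=1,i=4
  [7] ..### => #  t=1,i=9
  [6] ..##. => .  t=2,i=13
  [5] ..#.# => #  t=0,i=3
  [4] ..#.. => #  t=1,i=3
  [3] ...## => #  t=1,i=8
  [2] ...#. => #  t=0,i=10
  [1] ....# => .  t=1,i=7
  [0] ..... => #  t=1,i=6
  bits 11000000010110110010000110111101 = 3227197885

3227197885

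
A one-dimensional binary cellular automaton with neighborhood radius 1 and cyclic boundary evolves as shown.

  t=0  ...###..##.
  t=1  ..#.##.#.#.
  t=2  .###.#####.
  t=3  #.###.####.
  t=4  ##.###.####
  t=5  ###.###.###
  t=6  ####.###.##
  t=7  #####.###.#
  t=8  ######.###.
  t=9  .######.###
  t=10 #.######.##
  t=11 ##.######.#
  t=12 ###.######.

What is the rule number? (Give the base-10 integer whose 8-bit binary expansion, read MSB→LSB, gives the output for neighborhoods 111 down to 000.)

  [7] ### => #  t=0,i=4
  [6] ##. => #  t=0,i=5
  [5] #.# => #  t=1,i=3
  [4] #.. => .  t=0,i=6
  [3] .## => .  t=0,i=3
  [2] .#. => #  t=1,i=2
  [1] ..# => #  t=0,i=2
  [0] ... => .  t=0,i=0
  bits 11100110 = 230

230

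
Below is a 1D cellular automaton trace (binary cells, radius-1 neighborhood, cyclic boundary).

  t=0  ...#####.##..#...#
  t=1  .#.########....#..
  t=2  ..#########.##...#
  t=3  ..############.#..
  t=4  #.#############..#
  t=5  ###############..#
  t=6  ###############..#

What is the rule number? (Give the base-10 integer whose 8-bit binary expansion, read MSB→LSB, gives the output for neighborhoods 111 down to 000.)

233

  nb ###: next=#  (t=0,i=4, bit7=1)
  nb ##.: next=#  (t=0,i=7, bit6=1)
  nb #.#: next=#  (t=0,i=8, bit5=1)
  nb #..: next=.  (t=0,i=0, bit4=0)
  nb .##: next=#  (t=0,i=3, bit3=1)
  nb .#.: next=.  (t=0,i=13, bit2=0)
  nb ..#: next=.  (t=0,i=2, bit1=0)
  nb ...: next=#  (t=0,i=1, bit0=1)
  bits 11101001 = 233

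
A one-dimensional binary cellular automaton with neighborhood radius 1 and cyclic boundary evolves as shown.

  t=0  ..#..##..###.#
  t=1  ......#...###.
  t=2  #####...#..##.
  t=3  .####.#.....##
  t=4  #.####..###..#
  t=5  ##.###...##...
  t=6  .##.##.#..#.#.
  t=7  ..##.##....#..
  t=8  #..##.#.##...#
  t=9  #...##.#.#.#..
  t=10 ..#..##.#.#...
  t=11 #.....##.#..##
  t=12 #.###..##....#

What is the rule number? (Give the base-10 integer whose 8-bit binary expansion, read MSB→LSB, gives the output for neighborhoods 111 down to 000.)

  ### -> #   bit 7 = 1  t=0,i=10
  ##. -> #   bit 6 = 1  t=0,i=6
  #.# -> #   bit 5 = 1  t=0,i=12
  #.. -> .   bit 4 = 0  t=0,i=0
  .## -> .   bit 3 = 0  t=0,i=5
  .#. -> .   bit 2 = 0  t=0,i=2
  ..# -> .   bit 1 = 0  t=0,i=1
  ... -> #   bit 0 = 1  t=1,i=0
  bits 11100001 = 225

225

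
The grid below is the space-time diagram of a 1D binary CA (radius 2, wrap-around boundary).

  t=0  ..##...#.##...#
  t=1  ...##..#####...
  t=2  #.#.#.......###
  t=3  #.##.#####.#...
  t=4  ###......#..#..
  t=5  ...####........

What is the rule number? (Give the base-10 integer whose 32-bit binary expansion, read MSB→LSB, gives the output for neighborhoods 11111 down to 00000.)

  nb #####: next=.  (t=1,i=9, bit31=0)
  nb ####.: next=.  (t=1,i=10, bit30=0)
  nb ###.#: next=#  (t=2,i=0, bit29=1)
  nb ###..: next=.  (t=1,i=11, bit28=0)
  nb ##.##: next=.  (t=3,i=4, bit27=0)
  nb ##.#.: next=.  (t=2,i=1, bit26=0)
  nb ##..#: next=.  (t=1,i=5, bit25=0)
  nb ##...: next=#  (t=0,i=4, bit24=1)
  nb #.###: next=.  (t=3,i=5, bit23=0)
  nb #.##.: next=#  (t=0,i=9, bit22=1)
  nb #.#.#: next=#  (t=2,i=2, bit21=1)
  nb #.#..: next=.  (t=2,i=4, bit20=0)
  nb #..##: next=.  (t=0,i=1, bit19=0)
  nb #..#.: next=.  (t=4,i=11, bit18=0)
  nb #...#: next=.  (t=0,i=5, bit17=0)
  nb #....: next=#  (t=1,i=13, bit16=1)
  nb .####: next=.  (t=1,i=8, bit15=0)
  nb .###.: next=.  (t=4,i=1, bit14=0)
  nb .##.#: next=.  (t=3,i=3, bit13=0)
  nb .##..: next=#  (t=0,i=3, bit12=1)
  nb .#.##: next=#  (t=0,i=8, bit11=1)
  nb .#.#.: next=#  (t=2,i=3, bit10=1)
  nb .#..#: next=.  (t=0,i=0, bit9=0)
  nb .#...: next=#  (t=2,i=5, bit8=1)
  nb ..###: next=.  (t=1,i=7, bit7=0)
  nb ..##.: next=.  (t=0,i=2, bit6=0)
  nb ..#.#: next=#  (t=0,i=7, bit5=1)
  nb ..#..: next=.  (t=0,i=14, bit4=0)
  nb ...##: next=#  (t=1,i=2, bit3=1)
  nb ...#.: next=.  (t=0,i=6, bit2=0)
  nb ....#: next=.  (t=1,i=1, bit1=0)
  nb .....: next=#  (t=1,i=0, bit0=1)
  bits 00100001011000010001110100101001 = 560012585

560012585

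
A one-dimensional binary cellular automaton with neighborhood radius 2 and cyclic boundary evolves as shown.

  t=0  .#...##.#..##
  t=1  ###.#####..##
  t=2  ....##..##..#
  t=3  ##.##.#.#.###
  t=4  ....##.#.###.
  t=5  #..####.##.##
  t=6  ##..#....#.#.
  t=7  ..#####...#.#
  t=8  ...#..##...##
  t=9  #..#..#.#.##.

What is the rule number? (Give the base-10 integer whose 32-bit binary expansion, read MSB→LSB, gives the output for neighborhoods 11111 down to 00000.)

395685208

  [31] ##### => .  t=1,i=0
  [30] ####. => .  t=1,i=1
  [29] ###.# => .  t=1,i=2
  [28] ###.. => #  t=1,i=8
  [27] ##.## => .  t=1,i=3
  [26] ##.#. => #  t=0,i=0
  [25] ##..# => #  t=1,i=9
  [24] ##... => #  t=4,i=12
  [23] #.### => #  t=1,i=4
  [22] #.##. => .  t=3,i=3
  [21] #.#.# => .  t=3,i=6
  [20] #.#.. => #  t=0,i=1
  [19] #..## => .  t=0,i=10
  [18] #..#. => #  t=2,i=11
  [17] #...# => .  t=0,i=3
  [16] #.... => #  t=2,i=1
  [15] .#### => #  t=1,i=5
  [14] .###. => .  t=4,i=10
  [13] .##.# => #  t=0,i=6
  [12] .##.. => .  t=2,i=5
  [11] .#.## => #  t=3,i=9
  [10] .#.#. => #  t=3,i=7
  [9] .#..# => .  t=0,i=9
  [8] .#... => #  t=0,i=2
  [7] ..### => .  t=1,i=11
  [6] ..##. => #  t=0,i=5
  [5] ..#.# => .  t=6,i=9
  [4] ..#.. => #  t=2,i=12
  [3] ...## => #  t=0,i=4
  [2] ...#. => .  t=6,i=8
  [1] ....# => .  t=2,i=2
  [0] ..... => .  t=4,i=1
  bits 00010111100101011010110101011000 = 395685208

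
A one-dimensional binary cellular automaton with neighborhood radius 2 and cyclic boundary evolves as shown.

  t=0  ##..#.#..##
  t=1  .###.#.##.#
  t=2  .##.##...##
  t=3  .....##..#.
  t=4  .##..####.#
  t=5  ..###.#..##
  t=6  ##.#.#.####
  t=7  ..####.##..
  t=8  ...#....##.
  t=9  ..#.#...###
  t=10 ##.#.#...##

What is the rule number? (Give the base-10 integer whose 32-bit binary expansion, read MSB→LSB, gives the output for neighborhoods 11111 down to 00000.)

397203269

  [31] ##### => .  t=6,i=9
  [30] ####. => .  t=0,i=0
  [29] ###.# => .  t=1,i=3
  [28] ###.. => #  t=0,i=1
  [27] ##.## => .  t=2,i=0
  [26] ##.#. => #  t=1,i=4
  [25] ##..# => #  t=0,i=2
  [24] ##... => #  t=2,i=6
  [23] #.### => #  t=1,i=1
  [22] #.##. => .  t=1,i=7
  [21] #.#.# => #  t=1,i=5
  [20] #.#.. => .  t=0,i=6
  [19] #..## => #  t=0,i=8
  [18] #..#. => #  t=0,i=3
  [17] #...# => .  t=2,i=7
  [16] #.... => .  t=3,i=0
  [15] .#### => #  t=0,i=10
  [14] .###. => #  t=1,i=2
  [13] .##.# => .  t=1,i=8
  [12] .##.. => #  t=2,i=5
  [11] .#.## => .  t=1,i=0
  [10] .#.#. => #  t=0,i=5
  [9] .#..# => #  t=0,i=7
  [8] .#... => #  t=3,i=10
  [7] ..### => .  t=0,i=9
  [6] ..##. => #  t=2,i=9
  [5] ..#.# => .  t=0,i=4
  [4] ..#.. => .  t=3,i=9
  [3] ...## => .  t=2,i=8
  [2] ...#. => #  t=8,i=2
  [1] ....# => .  t=3,i=3
  [0] ..... => #  t=3,i=1
  bits 00010111101011001101011101000101 = 397203269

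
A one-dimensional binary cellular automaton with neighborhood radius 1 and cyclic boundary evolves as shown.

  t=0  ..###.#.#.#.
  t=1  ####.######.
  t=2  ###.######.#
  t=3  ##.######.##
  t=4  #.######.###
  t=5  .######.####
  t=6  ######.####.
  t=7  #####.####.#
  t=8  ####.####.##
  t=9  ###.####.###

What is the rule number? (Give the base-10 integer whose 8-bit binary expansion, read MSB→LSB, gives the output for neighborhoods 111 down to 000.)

175

  ###|#  b7=1 t=0,i=3
  ##.|.  b6=0 t=0,i=4
  #.#|#  b5=1 t=0,i=5
  #..|.  b4=0 t=0,i=11
  .##|#  b3=1 t=0,i=2
  .#.|#  b2=1 t=0,i=6
  ..#|#  b1=1 t=0,i=1
  ...|#  b0=1 t=0,i=0
  bits 10101111 = 175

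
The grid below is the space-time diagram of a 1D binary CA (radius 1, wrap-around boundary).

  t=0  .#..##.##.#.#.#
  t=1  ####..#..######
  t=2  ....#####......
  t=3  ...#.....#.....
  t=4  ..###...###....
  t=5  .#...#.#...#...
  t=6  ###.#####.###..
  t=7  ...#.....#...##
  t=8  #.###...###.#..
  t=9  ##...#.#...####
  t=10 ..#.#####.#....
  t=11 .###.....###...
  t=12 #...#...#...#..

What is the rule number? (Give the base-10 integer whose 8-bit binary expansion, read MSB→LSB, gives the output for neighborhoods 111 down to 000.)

54

  [7] ### => .  t=1,i=0
  [6] ##. => .  t=0,i=5
  [5] #.# => #  t=0,i=0
  [4] #.. => #  t=0,i=2
  [3] .## => .  t=0,i=4
  [2] .#. => #  t=0,i=1
  [1] ..# => #  t=0,i=3
  [0] ... => .  t=2,i=0
  bits 00110110 = 54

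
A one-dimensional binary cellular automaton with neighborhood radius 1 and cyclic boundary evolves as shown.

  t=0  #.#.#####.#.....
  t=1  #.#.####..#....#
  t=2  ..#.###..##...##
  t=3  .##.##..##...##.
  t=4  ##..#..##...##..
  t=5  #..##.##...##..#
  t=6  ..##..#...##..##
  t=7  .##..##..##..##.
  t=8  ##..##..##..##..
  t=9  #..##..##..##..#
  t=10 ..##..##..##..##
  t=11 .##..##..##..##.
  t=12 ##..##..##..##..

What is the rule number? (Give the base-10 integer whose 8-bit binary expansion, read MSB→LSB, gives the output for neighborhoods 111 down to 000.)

  ### -> #   bit 7 = 1  t=0,i=5
  ##. -> .   bit 6 = 0  t=0,i=8
  #.# -> .   bit 5 = 0  t=0,i=1
  #.. -> .   bit 4 = 0  t=0,i=11
  .## -> #   bit 3 = 1  t=0,i=4
  .#. -> #   bit 2 = 1  t=0,i=0
  ..# -> #   bit 1 = 1  t=0,i=15
  ... -> .   bit 0 = 0  t=0,i=12
  bits 10001110 = 142

142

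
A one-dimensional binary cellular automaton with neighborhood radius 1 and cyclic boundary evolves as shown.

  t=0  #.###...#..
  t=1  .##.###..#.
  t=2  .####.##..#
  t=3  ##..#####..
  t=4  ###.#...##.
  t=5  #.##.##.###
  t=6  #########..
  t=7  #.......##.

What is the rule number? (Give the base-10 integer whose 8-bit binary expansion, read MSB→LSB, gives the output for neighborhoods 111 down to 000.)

121

  nb ###: next=.  (t=0,i=3, bit7=0)
  nb ##.: next=#  (t=0,i=4, bit6=1)
  nb #.#: next=#  (t=0,i=1, bit5=1)
  nb #..: next=#  (t=0,i=5, bit4=1)
  nb .##: next=#  (t=0,i=2, bit3=1)
  nb .#.: next=.  (t=0,i=0, bit2=0)
  nb ..#: next=.  (t=0,i=7, bit1=0)
  nb ...: next=#  (t=0,i=6, bit0=1)
  bits 01111001 = 121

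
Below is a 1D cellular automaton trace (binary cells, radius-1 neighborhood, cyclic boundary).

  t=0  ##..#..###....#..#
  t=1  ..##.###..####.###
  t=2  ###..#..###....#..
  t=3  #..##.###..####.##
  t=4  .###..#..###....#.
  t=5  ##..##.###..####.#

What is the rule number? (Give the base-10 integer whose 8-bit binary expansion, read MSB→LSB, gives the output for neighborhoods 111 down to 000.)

  ### -> .   bit 7 = 0  t=0,i=0
  ##. -> .   bit 6 = 0  t=0,i=1
  #.# -> .   bit 5 = 0  t=1,i=4
  #.. -> #   bit 4 = 1  t=0,i=2
  .## -> #   bit 3 = 1  t=0,i=7
  .#. -> .   bit 2 = 0  t=0,i=4
  ..# -> #   bit 1 = 1  t=0,i=3
  ... -> #   bit 0 = 1  t=0,i=11
  bits 00011011 = 27

27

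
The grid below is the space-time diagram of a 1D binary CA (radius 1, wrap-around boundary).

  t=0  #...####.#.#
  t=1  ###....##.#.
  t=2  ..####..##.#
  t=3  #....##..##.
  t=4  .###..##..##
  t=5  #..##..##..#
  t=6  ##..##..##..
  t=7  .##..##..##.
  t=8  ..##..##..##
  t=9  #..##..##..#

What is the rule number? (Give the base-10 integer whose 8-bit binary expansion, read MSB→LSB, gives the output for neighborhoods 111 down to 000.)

113

  ### -> .   bit 7 = 0  t=0,i=5
  ##. -> #   bit 6 = 1  t=0,i=0
  #.# -> #   bit 5 = 1  t=0,i=8
  #.. -> #   bit 4 = 1  t=0,i=1
  .## -> .   bit 3 = 0  t=0,i=4
  .#. -> .   bit 2 = 0  t=0,i=9
  ..# -> .   bit 1 = 0  t=0,i=3
  ... -> #   bit 0 = 1  t=0,i=2
  bits 01110001 = 113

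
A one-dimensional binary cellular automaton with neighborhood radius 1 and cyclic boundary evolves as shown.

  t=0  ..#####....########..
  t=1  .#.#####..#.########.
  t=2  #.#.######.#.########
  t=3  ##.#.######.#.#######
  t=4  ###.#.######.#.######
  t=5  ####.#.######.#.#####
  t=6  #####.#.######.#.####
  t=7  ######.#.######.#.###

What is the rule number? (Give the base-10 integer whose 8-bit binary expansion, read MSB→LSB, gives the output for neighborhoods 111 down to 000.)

242

  nb ###: next=#  (t=0,i=3, bit7=1)
  nb ##.: next=#  (t=0,i=6, bit6=1)
  nb #.#: next=#  (t=1,i=2, bit5=1)
  nb #..: next=#  (t=0,i=7, bit4=1)
  nb .##: next=.  (t=0,i=2, bit3=0)
  nb .#.: next=.  (t=1,i=1, bit2=0)
  nb ..#: next=#  (t=0,i=1, bit1=1)
  nb ...: next=.  (t=0,i=0, bit0=0)
  bits 11110010 = 242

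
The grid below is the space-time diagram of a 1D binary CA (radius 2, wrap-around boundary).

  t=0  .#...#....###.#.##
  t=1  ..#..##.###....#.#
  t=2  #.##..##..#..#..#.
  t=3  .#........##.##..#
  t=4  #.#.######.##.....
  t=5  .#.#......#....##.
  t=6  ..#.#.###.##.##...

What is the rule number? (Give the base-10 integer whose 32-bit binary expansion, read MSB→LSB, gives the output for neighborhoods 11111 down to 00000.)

402665371

  nb #####: next=.  (t=4,i=6, bit31=0)
  nb ####.: next=.  (t=4,i=8, bit30=0)
  nb ###.#: next=.  (t=0,i=12, bit29=0)
  nb ###..: next=#  (t=1,i=10, bit28=1)
  nb ##.##: next=#  (t=1,i=7, bit27=1)
  nb ##.#.: next=.  (t=0,i=0, bit26=0)
  nb ##..#: next=.  (t=2,i=4, bit25=0)
  nb ##...: next=.  (t=1,i=11, bit24=0)
  nb #.###: next=.  (t=1,i=8, bit23=0)
  nb #.##.: next=.  (t=0,i=16, bit22=0)
  nb #.#.#: next=.  (t=0,i=14, bit21=0)
  nb #.#..: next=.  (t=0,i=1, bit20=0)
  nb #..##: next=.  (t=1,i=4, bit19=0)
  nb #..#.: next=.  (t=1,i=1, bit18=0)
  nb #...#: next=.  (t=0,i=3, bit17=0)
  nb #....: next=.  (t=0,i=7, bit16=0)
  nb .####: next=.  (t=4,i=5, bit15=0)
  nb .###.: next=.  (t=0,i=11, bit14=0)
  nb .##.#: next=#  (t=0,i=17, bit13=1)
  nb .##..: next=.  (t=2,i=3, bit12=0)
  nb .#.##: next=#  (t=0,i=15, bit11=1)
  nb .#.#.: next=#  (t=1,i=16, bit10=1)
  nb .#..#: next=#  (t=1,i=0, bit9=1)
  nb .#...: next=#  (t=0,i=2, bit8=1)
  nb ..###: next=#  (t=0,i=10, bit7=1)
  nb ..##.: next=.  (t=1,i=5, bit6=0)
  nb ..#.#: next=.  (t=1,i=15, bit5=0)
  nb ..#..: next=#  (t=0,i=5, bit4=1)
  nb ...##: next=#  (t=0,i=9, bit3=1)
  nb ...#.: next=.  (t=0,i=4, bit2=0)
  nb ....#: next=#  (t=0,i=8, bit1=1)
  nb .....: next=#  (t=3,i=4, bit0=1)
  bits 00011000000000000010111110011011 = 402665371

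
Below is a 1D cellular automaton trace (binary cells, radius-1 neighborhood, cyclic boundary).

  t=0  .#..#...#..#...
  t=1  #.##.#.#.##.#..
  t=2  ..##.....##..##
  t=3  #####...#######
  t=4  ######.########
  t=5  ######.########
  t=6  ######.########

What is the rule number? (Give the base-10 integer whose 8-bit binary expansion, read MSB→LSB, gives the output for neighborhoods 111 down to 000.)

218

  [7] ### => #  t=3,i=0
  [6] ##. => #  t=1,i=3
  [5] #.# => .  t=1,i=1
  [4] #.. => #  t=0,i=2
  [3] .## => #  t=1,i=2
  [2] .#. => .  t=0,i=1
  [1] ..# => #  t=0,i=0
  [0] ... => .  t=0,i=6
  bits 11011010 = 218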